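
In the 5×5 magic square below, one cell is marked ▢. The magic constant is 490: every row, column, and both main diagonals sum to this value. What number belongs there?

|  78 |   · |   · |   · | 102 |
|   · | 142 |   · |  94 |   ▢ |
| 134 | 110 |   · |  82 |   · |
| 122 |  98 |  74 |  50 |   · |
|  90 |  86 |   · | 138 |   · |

70

Row 4 must total 490; the given cells sum to 344, so (4,5) = 146.
Column 1 needs 490; the known cells sum to 424, so (2,1) = 66.
Column 2 must total 490; the given cells sum to 436, so (1,2) = 54.
Column 4: 94 + 82 + 50 + 138 + ? = 490, so (1,4) = 126.
Anti-diagonal must total 490; the given cells sum to 384, so (3,3) = 106.
Row 1 must total 490; the given cells sum to 360, so (1,3) = 130.
Using row 3: 134 + 110 + 106 + 82 + ? → (3,5) = 490 − 432 = 58.
Main diagonal must total 490; the given cells sum to 376, so (5,5) = 114.
Row 5 needs 490; the known cells sum to 428, so (5,3) = 62.
The remaining cell in column 3 is (2,3) = 490 − 372 = 118.
Column 5 needs 490; the known cells sum to 420, so (2,5) = 70.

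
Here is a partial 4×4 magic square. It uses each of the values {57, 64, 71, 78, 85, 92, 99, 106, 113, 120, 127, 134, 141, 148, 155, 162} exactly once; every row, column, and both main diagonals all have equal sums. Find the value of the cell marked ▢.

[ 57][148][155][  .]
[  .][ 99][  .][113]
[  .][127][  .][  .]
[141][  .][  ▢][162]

71

The 16 entries sum to 1752, so each line sums to 1752/4 = 438.
Row 1: 57 + 148 + 155 + ? = 438, so (1,4) = 78.
Using column 2: 148 + 99 + 127 + ? → (4,2) = 438 − 374 = 64.
Column 4 must total 438; the given cells sum to 353, so (3,4) = 85.
Main diagonal: 57 + 99 + 162 + ? = 438, so (3,3) = 120.
From anti-diagonal, 438 − (78 + 127 + 141) gives (2,3) = 92.
Row 2 needs 438; the known cells sum to 304, so (2,1) = 134.
Row 3 needs 438; the known cells sum to 332, so (3,1) = 106.
The remaining cell in row 4 is (4,3) = 438 − 367 = 71.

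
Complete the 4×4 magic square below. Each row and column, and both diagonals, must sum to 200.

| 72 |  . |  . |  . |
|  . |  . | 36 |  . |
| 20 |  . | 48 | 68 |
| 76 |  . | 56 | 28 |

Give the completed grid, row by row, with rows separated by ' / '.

From row 3, 200 − (20 + 48 + 68) gives (3,2) = 64.
Row 4 needs 200; the known cells sum to 160, so (4,2) = 40.
Column 1: 72 + 20 + 76 + ? = 200, so (2,1) = 32.
Column 3: 36 + 48 + 56 + ? = 200, so (1,3) = 60.
Main diagonal must total 200; the given cells sum to 148, so (2,2) = 52.
The remaining cell in anti-diagonal is (1,4) = 200 − 176 = 24.
The remaining cell in row 1 is (1,2) = 200 − 156 = 44.
Row 2: 32 + 52 + 36 + ? = 200, so (2,4) = 80.

72 44 60 24 / 32 52 36 80 / 20 64 48 68 / 76 40 56 28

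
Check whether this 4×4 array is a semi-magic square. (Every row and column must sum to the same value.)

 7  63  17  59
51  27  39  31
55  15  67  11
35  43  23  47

No — column 3 sums to 146 but column 1 sums to 148.

Row 1: 7 + 63 + 17 + 59 = 146.
Row 2: 51 + 27 + 39 + 31 = 148.
Row 3: 55 + 15 + 67 + 11 = 148.
Row 4: 35 + 43 + 23 + 47 = 148.
Column 1: 7 + 51 + 55 + 35 = 148.
Column 2: 63 + 27 + 15 + 43 = 148.
Column 3: 17 + 39 + 67 + 23 = 146.
Column 4: 59 + 31 + 11 + 47 = 148.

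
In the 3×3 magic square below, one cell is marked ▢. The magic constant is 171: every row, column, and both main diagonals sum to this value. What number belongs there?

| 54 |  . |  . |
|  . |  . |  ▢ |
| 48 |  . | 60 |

45

Row 3 needs 171; the known cells sum to 108, so (3,2) = 63.
The remaining cell in column 1 is (2,1) = 171 − 102 = 69.
Main diagonal must total 171; the given cells sum to 114, so (2,2) = 57.
Anti-diagonal must total 171; the given cells sum to 105, so (1,3) = 66.
From row 1, 171 − (54 + 66) gives (1,2) = 51.
From row 2, 171 − (69 + 57) gives (2,3) = 45.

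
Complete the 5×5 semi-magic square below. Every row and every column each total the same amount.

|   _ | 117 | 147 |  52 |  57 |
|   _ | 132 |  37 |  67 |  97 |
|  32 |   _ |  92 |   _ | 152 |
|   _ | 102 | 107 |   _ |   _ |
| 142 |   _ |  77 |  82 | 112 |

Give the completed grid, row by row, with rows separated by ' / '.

87 117 147 52 57 / 127 132 37 67 97 / 32 62 92 122 152 / 72 102 107 137 42 / 142 47 77 82 112

Column 3 is already complete: 147 + 37 + 92 + 107 + 77 = 460, so that is the magic constant.
Row 1 must total 460; the given cells sum to 373, so (1,1) = 87.
Row 2: 132 + 37 + 67 + 97 + ? = 460, so (2,1) = 127.
Row 5: 142 + 77 + 82 + 112 + ? = 460, so (5,2) = 47.
The remaining cell in column 1 is (4,1) = 460 − 388 = 72.
From column 2, 460 − (117 + 132 + 102 + 47) gives (3,2) = 62.
Column 5 must total 460; the given cells sum to 418, so (4,5) = 42.
Using row 3: 32 + 62 + 92 + 152 + ? → (3,4) = 460 − 338 = 122.
Row 4 must total 460; the given cells sum to 323, so (4,4) = 137.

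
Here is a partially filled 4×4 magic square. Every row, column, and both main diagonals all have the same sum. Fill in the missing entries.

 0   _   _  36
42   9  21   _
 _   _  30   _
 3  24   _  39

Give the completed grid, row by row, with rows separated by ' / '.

Main diagonal is already complete: 0 + 9 + 30 + 39 = 78, so that is the magic constant.
From row 2, 78 − (42 + 9 + 21) gives (2,4) = 6.
Using row 4: 3 + 24 + 39 + ? → (4,3) = 78 − 66 = 12.
From column 1, 78 − (0 + 42 + 3) gives (3,1) = 33.
Column 3 must total 78; the given cells sum to 63, so (1,3) = 15.
Column 4 must total 78; the given cells sum to 81, so (3,4) = -3.
Using anti-diagonal: 36 + 21 + 3 + ? → (3,2) = 78 − 60 = 18.
The remaining cell in row 1 is (1,2) = 78 − 51 = 27.

0 27 15 36 / 42 9 21 6 / 33 18 30 -3 / 3 24 12 39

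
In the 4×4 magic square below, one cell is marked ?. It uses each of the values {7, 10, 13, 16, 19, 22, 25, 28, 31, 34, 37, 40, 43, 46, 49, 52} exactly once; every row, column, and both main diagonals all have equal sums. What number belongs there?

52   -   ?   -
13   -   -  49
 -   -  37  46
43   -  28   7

19

The 16 entries sum to 472, so each line sums to 472/4 = 118.
Row 4 needs 118; the known cells sum to 78, so (4,2) = 40.
From column 1, 118 − (52 + 13 + 43) gives (3,1) = 10.
Column 4 must total 118; the given cells sum to 102, so (1,4) = 16.
The remaining cell in main diagonal is (2,2) = 118 − 96 = 22.
Row 2: 13 + 22 + 49 + ? = 118, so (2,3) = 34.
Using row 3: 10 + 37 + 46 + ? → (3,2) = 118 − 93 = 25.
Column 2 must total 118; the given cells sum to 87, so (1,2) = 31.
Column 3 needs 118; the known cells sum to 99, so (1,3) = 19.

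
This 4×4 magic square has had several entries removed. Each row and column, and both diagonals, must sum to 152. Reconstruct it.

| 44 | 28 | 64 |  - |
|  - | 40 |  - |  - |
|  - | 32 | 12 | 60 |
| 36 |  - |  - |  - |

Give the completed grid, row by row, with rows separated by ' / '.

44 28 64 16 / 24 40 68 20 / 48 32 12 60 / 36 52 8 56

The remaining cell in row 1 is (1,4) = 152 − 136 = 16.
From row 3, 152 − (32 + 12 + 60) gives (3,1) = 48.
Using column 1: 44 + 48 + 36 + ? → (2,1) = 152 − 128 = 24.
Column 2 needs 152; the known cells sum to 100, so (4,2) = 52.
From main diagonal, 152 − (44 + 40 + 12) gives (4,4) = 56.
The remaining cell in anti-diagonal is (2,3) = 152 − 84 = 68.
From row 2, 152 − (24 + 40 + 68) gives (2,4) = 20.
From row 4, 152 − (36 + 52 + 56) gives (4,3) = 8.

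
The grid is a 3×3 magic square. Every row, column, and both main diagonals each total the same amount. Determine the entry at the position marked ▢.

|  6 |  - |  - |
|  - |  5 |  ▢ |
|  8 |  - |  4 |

9

Main diagonal is complete and sums to 15; that is the magic constant.
The remaining cell in row 3 is (3,2) = 15 − 12 = 3.
From column 1, 15 − (6 + 8) gives (2,1) = 1.
Column 2 needs 15; the known cells sum to 8, so (1,2) = 7.
Anti-diagonal: 5 + 8 + ? = 15, so (1,3) = 2.
Row 2 needs 15; the known cells sum to 6, so (2,3) = 9.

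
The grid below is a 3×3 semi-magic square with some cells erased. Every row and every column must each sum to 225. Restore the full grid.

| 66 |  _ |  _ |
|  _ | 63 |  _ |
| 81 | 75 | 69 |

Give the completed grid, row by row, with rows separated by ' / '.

66 87 72 / 78 63 84 / 81 75 69

From column 1, 225 − (66 + 81) gives (2,1) = 78.
Column 2: 63 + 75 + ? = 225, so (1,2) = 87.
Row 1 must total 225; the given cells sum to 153, so (1,3) = 72.
Row 2: 78 + 63 + ? = 225, so (2,3) = 84.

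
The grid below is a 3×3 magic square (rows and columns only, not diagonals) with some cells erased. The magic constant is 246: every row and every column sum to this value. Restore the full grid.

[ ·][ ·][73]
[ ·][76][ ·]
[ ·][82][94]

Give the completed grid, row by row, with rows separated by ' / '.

Row 3 needs 246; the known cells sum to 176, so (3,1) = 70.
The remaining cell in column 2 is (1,2) = 246 − 158 = 88.
From column 3, 246 − (73 + 94) gives (2,3) = 79.
Row 1 must total 246; the given cells sum to 161, so (1,1) = 85.
Row 2 must total 246; the given cells sum to 155, so (2,1) = 91.

85 88 73 / 91 76 79 / 70 82 94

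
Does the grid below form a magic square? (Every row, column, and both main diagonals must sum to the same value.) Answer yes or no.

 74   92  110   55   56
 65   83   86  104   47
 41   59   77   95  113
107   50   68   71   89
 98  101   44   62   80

Row 1: 74 + 92 + 110 + 55 + 56 = 387.
Row 2: 65 + 83 + 86 + 104 + 47 = 385.
Row 3: 41 + 59 + 77 + 95 + 113 = 385.
Row 4: 107 + 50 + 68 + 71 + 89 = 385.
Row 5: 98 + 101 + 44 + 62 + 80 = 385.
Column 1: 74 + 65 + 41 + 107 + 98 = 385.
Column 2: 92 + 83 + 59 + 50 + 101 = 385.
Column 3: 110 + 86 + 77 + 68 + 44 = 385.
Column 4: 55 + 104 + 95 + 71 + 62 = 387.
Column 5: 56 + 47 + 113 + 89 + 80 = 385.
Main diagonal: 74 + 83 + 77 + 71 + 80 = 385.
Anti-diagonal: 56 + 104 + 77 + 50 + 98 = 385.

No — row 2 sums to 385 but row 1 sums to 387.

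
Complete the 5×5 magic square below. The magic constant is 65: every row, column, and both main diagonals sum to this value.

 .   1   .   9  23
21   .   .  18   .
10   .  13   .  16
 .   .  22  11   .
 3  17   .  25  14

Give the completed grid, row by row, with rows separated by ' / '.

12 1 20 9 23 / 21 15 4 18 7 / 10 24 13 2 16 / 19 8 22 11 5 / 3 17 6 25 14

Row 5 must total 65; the given cells sum to 59, so (5,3) = 6.
Using column 4: 9 + 18 + 11 + 25 + ? → (3,4) = 65 − 63 = 2.
Anti-diagonal must total 65; the given cells sum to 57, so (4,2) = 8.
Row 3: 10 + 13 + 2 + 16 + ? = 65, so (3,2) = 24.
From column 2, 65 − (1 + 24 + 8 + 17) gives (2,2) = 15.
Main diagonal must total 65; the given cells sum to 53, so (1,1) = 12.
Row 1 needs 65; the known cells sum to 45, so (1,3) = 20.
Column 1 must total 65; the given cells sum to 46, so (4,1) = 19.
Column 3 must total 65; the given cells sum to 61, so (2,3) = 4.
Row 2 must total 65; the given cells sum to 58, so (2,5) = 7.
The remaining cell in row 4 is (4,5) = 65 − 60 = 5.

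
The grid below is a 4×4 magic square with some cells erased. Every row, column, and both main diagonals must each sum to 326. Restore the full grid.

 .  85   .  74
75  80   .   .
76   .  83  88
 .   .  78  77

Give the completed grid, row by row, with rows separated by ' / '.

86 85 81 74 / 75 80 84 87 / 76 79 83 88 / 89 82 78 77

Row 3: 76 + 83 + 88 + ? = 326, so (3,2) = 79.
The remaining cell in column 2 is (4,2) = 326 − 244 = 82.
From column 4, 326 − (74 + 88 + 77) gives (2,4) = 87.
From main diagonal, 326 − (80 + 83 + 77) gives (1,1) = 86.
Row 1: 86 + 85 + 74 + ? = 326, so (1,3) = 81.
Row 2: 75 + 80 + 87 + ? = 326, so (2,3) = 84.
The remaining cell in row 4 is (4,1) = 326 − 237 = 89.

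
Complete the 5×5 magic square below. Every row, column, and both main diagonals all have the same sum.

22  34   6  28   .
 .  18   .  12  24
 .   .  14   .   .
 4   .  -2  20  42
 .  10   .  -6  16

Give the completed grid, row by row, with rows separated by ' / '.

Main diagonal is already complete: 22 + 18 + 14 + 20 + 16 = 90, so that is the magic constant.
Using row 1: 22 + 34 + 6 + 28 + ? → (1,5) = 90 − 90 = 0.
Using row 4: 4 + (-2) + 20 + 42 + ? → (4,2) = 90 − 64 = 26.
Column 2 must total 90; the given cells sum to 88, so (3,2) = 2.
Column 4 must total 90; the given cells sum to 54, so (3,4) = 36.
The remaining cell in column 5 is (3,5) = 90 − 82 = 8.
Anti-diagonal: 0 + 12 + 14 + 26 + ? = 90, so (5,1) = 38.
The remaining cell in row 3 is (3,1) = 90 − 60 = 30.
Row 5 needs 90; the known cells sum to 58, so (5,3) = 32.
Column 1: 22 + 30 + 4 + 38 + ? = 90, so (2,1) = -4.
The remaining cell in column 3 is (2,3) = 90 − 50 = 40.

22 34 6 28 0 / -4 18 40 12 24 / 30 2 14 36 8 / 4 26 -2 20 42 / 38 10 32 -6 16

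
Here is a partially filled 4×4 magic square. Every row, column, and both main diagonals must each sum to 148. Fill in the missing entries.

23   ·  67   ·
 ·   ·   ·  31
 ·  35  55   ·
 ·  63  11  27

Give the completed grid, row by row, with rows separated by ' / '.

Row 4: 63 + 11 + 27 + ? = 148, so (4,1) = 47.
Column 3 needs 148; the known cells sum to 133, so (2,3) = 15.
Main diagonal: 23 + 55 + 27 + ? = 148, so (2,2) = 43.
Anti-diagonal needs 148; the known cells sum to 97, so (1,4) = 51.
Row 1 needs 148; the known cells sum to 141, so (1,2) = 7.
Row 2: 43 + 15 + 31 + ? = 148, so (2,1) = 59.
Using column 1: 23 + 59 + 47 + ? → (3,1) = 148 − 129 = 19.
The remaining cell in column 4 is (3,4) = 148 − 109 = 39.

23 7 67 51 / 59 43 15 31 / 19 35 55 39 / 47 63 11 27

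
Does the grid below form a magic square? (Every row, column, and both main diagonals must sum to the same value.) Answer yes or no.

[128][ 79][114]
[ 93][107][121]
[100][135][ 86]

Yes

Row 1: 128 + 79 + 114 = 321.
Row 2: 93 + 107 + 121 = 321.
Row 3: 100 + 135 + 86 = 321.
Column 1: 128 + 93 + 100 = 321.
Column 2: 79 + 107 + 135 = 321.
Column 3: 114 + 121 + 86 = 321.
Main diagonal: 128 + 107 + 86 = 321.
Anti-diagonal: 114 + 107 + 100 = 321.
All lines sum to 321.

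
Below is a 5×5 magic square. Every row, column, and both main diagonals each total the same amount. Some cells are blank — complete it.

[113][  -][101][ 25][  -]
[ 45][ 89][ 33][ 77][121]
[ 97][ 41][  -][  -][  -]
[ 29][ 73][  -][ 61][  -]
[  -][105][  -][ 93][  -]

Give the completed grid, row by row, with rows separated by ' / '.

Row 2 is already complete: 45 + 89 + 33 + 77 + 121 = 365, so that is the magic constant.
Column 1 must total 365; the given cells sum to 284, so (5,1) = 81.
Using column 2: 89 + 41 + 73 + 105 + ? → (1,2) = 365 − 308 = 57.
Column 4 must total 365; the given cells sum to 256, so (3,4) = 109.
Row 1: 113 + 57 + 101 + 25 + ? = 365, so (1,5) = 69.
Anti-diagonal must total 365; the given cells sum to 300, so (3,3) = 65.
From row 3, 365 − (97 + 41 + 65 + 109) gives (3,5) = 53.
From main diagonal, 365 − (113 + 89 + 65 + 61) gives (5,5) = 37.
The remaining cell in row 5 is (5,3) = 365 − 316 = 49.
Column 3 must total 365; the given cells sum to 248, so (4,3) = 117.
Column 5 must total 365; the given cells sum to 280, so (4,5) = 85.

113 57 101 25 69 / 45 89 33 77 121 / 97 41 65 109 53 / 29 73 117 61 85 / 81 105 49 93 37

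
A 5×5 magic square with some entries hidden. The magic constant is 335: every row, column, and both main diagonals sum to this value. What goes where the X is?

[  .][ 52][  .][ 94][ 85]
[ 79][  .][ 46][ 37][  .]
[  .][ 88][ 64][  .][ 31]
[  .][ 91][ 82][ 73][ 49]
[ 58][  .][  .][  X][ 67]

76

Using row 4: 91 + 82 + 73 + 49 + ? → (4,1) = 335 − 295 = 40.
The remaining cell in column 5 is (2,5) = 335 − 232 = 103.
Row 2 must total 335; the given cells sum to 265, so (2,2) = 70.
Column 2 must total 335; the given cells sum to 301, so (5,2) = 34.
Using main diagonal: 70 + 64 + 73 + 67 + ? → (1,1) = 335 − 274 = 61.
The remaining cell in row 1 is (1,3) = 335 − 292 = 43.
From column 1, 335 − (61 + 79 + 40 + 58) gives (3,1) = 97.
Column 3 needs 335; the known cells sum to 235, so (5,3) = 100.
Row 3: 97 + 88 + 64 + 31 + ? = 335, so (3,4) = 55.
Row 5: 58 + 34 + 100 + 67 + ? = 335, so (5,4) = 76.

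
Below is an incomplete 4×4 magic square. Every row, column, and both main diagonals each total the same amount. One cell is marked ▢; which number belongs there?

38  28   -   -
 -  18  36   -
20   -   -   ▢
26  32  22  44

Row 4 is complete and sums to 124; that is the magic constant.
Column 1: 38 + 20 + 26 + ? = 124, so (2,1) = 40.
From column 2, 124 − (28 + 18 + 32) gives (3,2) = 46.
Main diagonal: 38 + 18 + 44 + ? = 124, so (3,3) = 24.
The remaining cell in anti-diagonal is (1,4) = 124 − 108 = 16.
Row 1 must total 124; the given cells sum to 82, so (1,3) = 42.
From row 2, 124 − (40 + 18 + 36) gives (2,4) = 30.
Using row 3: 20 + 46 + 24 + ? → (3,4) = 124 − 90 = 34.

34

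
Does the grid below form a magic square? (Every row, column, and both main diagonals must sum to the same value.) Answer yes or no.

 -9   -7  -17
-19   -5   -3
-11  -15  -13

Row 1: -9 + (-7) + (-17) = -33.
Row 2: -19 + (-5) + (-3) = -27.
Row 3: -11 + (-15) + (-13) = -39.
Column 1: -9 + (-19) + (-11) = -39.
Column 2: -7 + (-5) + (-15) = -27.
Column 3: -17 + (-3) + (-13) = -33.
Main diagonal: -9 + (-5) + (-13) = -27.
Anti-diagonal: -17 + (-5) + (-11) = -33.

No — column 1 sums to -39 but row 2 sums to -27.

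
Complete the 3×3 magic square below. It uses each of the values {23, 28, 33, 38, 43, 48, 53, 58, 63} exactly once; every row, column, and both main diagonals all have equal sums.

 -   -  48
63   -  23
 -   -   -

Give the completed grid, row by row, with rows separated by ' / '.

28 53 48 / 63 43 23 / 38 33 58

The 9 entries sum to 387, so each line sums to 387/3 = 129.
The remaining cell in row 2 is (2,2) = 129 − 86 = 43.
Column 3: 48 + 23 + ? = 129, so (3,3) = 58.
From main diagonal, 129 − (43 + 58) gives (1,1) = 28.
The remaining cell in anti-diagonal is (3,1) = 129 − 91 = 38.
Row 1 must total 129; the given cells sum to 76, so (1,2) = 53.
The remaining cell in row 3 is (3,2) = 129 − 96 = 33.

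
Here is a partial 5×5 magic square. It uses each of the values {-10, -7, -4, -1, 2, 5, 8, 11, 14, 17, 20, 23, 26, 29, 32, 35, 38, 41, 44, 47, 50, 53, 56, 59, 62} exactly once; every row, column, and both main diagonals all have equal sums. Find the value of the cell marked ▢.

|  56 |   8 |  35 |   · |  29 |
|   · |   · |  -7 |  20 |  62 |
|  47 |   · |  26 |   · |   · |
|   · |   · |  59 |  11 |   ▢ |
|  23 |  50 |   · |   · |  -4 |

The 25 entries sum to 650, so each line sums to 650/5 = 130.
Row 1 needs 130; the known cells sum to 128, so (1,4) = 2.
Column 3: 35 + (-7) + 26 + 59 + ? = 130, so (5,3) = 17.
Main diagonal must total 130; the given cells sum to 89, so (2,2) = 41.
The remaining cell in anti-diagonal is (4,2) = 130 − 98 = 32.
Using row 2: 41 + (-7) + 20 + 62 + ? → (2,1) = 130 − 116 = 14.
The remaining cell in row 5 is (5,4) = 130 − 86 = 44.
Column 1 needs 130; the known cells sum to 140, so (4,1) = -10.
From column 2, 130 − (8 + 41 + 32 + 50) gives (3,2) = -1.
Column 4 must total 130; the given cells sum to 77, so (3,4) = 53.
Using row 3: 47 + (-1) + 26 + 53 + ? → (3,5) = 130 − 125 = 5.
From row 4, 130 − (-10 + 32 + 59 + 11) gives (4,5) = 38.

38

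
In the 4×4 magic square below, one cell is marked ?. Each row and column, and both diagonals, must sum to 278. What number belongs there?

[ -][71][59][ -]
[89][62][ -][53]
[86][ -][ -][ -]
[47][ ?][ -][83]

From row 2, 278 − (89 + 62 + 53) gives (2,3) = 74.
Column 1: 89 + 86 + 47 + ? = 278, so (1,1) = 56.
Main diagonal: 56 + 62 + 83 + ? = 278, so (3,3) = 77.
Using row 1: 56 + 71 + 59 + ? → (1,4) = 278 − 186 = 92.
Using column 3: 59 + 74 + 77 + ? → (4,3) = 278 − 210 = 68.
Column 4 must total 278; the given cells sum to 228, so (3,4) = 50.
From anti-diagonal, 278 − (92 + 74 + 47) gives (3,2) = 65.
Row 4: 47 + 68 + 83 + ? = 278, so (4,2) = 80.

80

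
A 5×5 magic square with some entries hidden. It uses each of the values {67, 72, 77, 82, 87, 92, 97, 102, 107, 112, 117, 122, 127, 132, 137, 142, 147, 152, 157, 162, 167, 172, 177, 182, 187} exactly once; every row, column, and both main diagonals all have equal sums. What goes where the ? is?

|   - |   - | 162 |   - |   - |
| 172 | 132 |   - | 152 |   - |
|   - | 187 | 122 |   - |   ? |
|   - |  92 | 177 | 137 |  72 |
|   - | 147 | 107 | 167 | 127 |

The 25 entries sum to 3175, so each line sums to 3175/5 = 635.
The remaining cell in row 4 is (4,1) = 635 − 478 = 157.
From row 5, 635 − (147 + 107 + 167 + 127) gives (5,1) = 87.
Column 2: 132 + 187 + 92 + 147 + ? = 635, so (1,2) = 77.
The remaining cell in column 3 is (2,3) = 635 − 568 = 67.
Using main diagonal: 132 + 122 + 137 + 127 + ? → (1,1) = 635 − 518 = 117.
Using anti-diagonal: 152 + 122 + 92 + 87 + ? → (1,5) = 635 − 453 = 182.
From row 1, 635 − (117 + 77 + 162 + 182) gives (1,4) = 97.
From row 2, 635 − (172 + 132 + 67 + 152) gives (2,5) = 112.
Column 1 must total 635; the given cells sum to 533, so (3,1) = 102.
The remaining cell in column 4 is (3,4) = 635 − 553 = 82.
Using column 5: 182 + 112 + 72 + 127 + ? → (3,5) = 635 − 493 = 142.

142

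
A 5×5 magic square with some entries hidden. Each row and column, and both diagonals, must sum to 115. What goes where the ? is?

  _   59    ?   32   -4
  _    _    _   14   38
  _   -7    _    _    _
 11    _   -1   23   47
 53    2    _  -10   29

8

From row 4, 115 − (11 + (-1) + 23 + 47) gives (4,2) = 35.
The remaining cell in row 5 is (5,3) = 115 − 74 = 41.
Using column 2: 59 + (-7) + 35 + 2 + ? → (2,2) = 115 − 89 = 26.
The remaining cell in column 4 is (3,4) = 115 − 59 = 56.
Column 5: -4 + 38 + 47 + 29 + ? = 115, so (3,5) = 5.
Anti-diagonal: -4 + 14 + 35 + 53 + ? = 115, so (3,3) = 17.
Row 3 must total 115; the given cells sum to 71, so (3,1) = 44.
Main diagonal: 26 + 17 + 23 + 29 + ? = 115, so (1,1) = 20.
From row 1, 115 − (20 + 59 + 32 + (-4)) gives (1,3) = 8.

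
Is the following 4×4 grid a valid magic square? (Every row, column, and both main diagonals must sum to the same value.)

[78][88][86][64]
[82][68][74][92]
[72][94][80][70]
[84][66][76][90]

Row 1: 78 + 88 + 86 + 64 = 316.
Row 2: 82 + 68 + 74 + 92 = 316.
Row 3: 72 + 94 + 80 + 70 = 316.
Row 4: 84 + 66 + 76 + 90 = 316.
Column 1: 78 + 82 + 72 + 84 = 316.
Column 2: 88 + 68 + 94 + 66 = 316.
Column 3: 86 + 74 + 80 + 76 = 316.
Column 4: 64 + 92 + 70 + 90 = 316.
Main diagonal: 78 + 68 + 80 + 90 = 316.
Anti-diagonal: 64 + 74 + 94 + 84 = 316.
All lines sum to 316.

Yes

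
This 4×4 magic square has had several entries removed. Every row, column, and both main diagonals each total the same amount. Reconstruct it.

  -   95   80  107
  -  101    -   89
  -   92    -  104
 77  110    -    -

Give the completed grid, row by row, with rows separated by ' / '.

Column 2 is already complete: 95 + 101 + 92 + 110 = 398, so that is the magic constant.
Row 1 needs 398; the known cells sum to 282, so (1,1) = 116.
Column 4 must total 398; the given cells sum to 300, so (4,4) = 98.
From main diagonal, 398 − (116 + 101 + 98) gives (3,3) = 83.
Anti-diagonal: 107 + 92 + 77 + ? = 398, so (2,3) = 122.
Row 2 needs 398; the known cells sum to 312, so (2,1) = 86.
Row 3: 92 + 83 + 104 + ? = 398, so (3,1) = 119.
From row 4, 398 − (77 + 110 + 98) gives (4,3) = 113.

116 95 80 107 / 86 101 122 89 / 119 92 83 104 / 77 110 113 98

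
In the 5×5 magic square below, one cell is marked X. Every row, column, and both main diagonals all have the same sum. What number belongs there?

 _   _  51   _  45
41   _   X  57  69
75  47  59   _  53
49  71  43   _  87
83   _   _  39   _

85

Anti-diagonal is complete and sums to 315; that is the magic constant.
Row 3 needs 315; the known cells sum to 234, so (3,4) = 81.
From row 4, 315 − (49 + 71 + 43 + 87) gives (4,4) = 65.
From column 1, 315 − (41 + 75 + 49 + 83) gives (1,1) = 67.
Column 4 must total 315; the given cells sum to 242, so (1,4) = 73.
The remaining cell in column 5 is (5,5) = 315 − 254 = 61.
Main diagonal must total 315; the given cells sum to 252, so (2,2) = 63.
The remaining cell in row 1 is (1,2) = 315 − 236 = 79.
Row 2 must total 315; the given cells sum to 230, so (2,3) = 85.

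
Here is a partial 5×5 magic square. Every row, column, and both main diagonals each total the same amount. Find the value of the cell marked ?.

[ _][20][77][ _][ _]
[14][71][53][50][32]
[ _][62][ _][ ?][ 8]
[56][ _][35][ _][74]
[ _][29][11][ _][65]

26

Row 2 is complete and sums to 220; that is the magic constant.
Column 2 needs 220; the known cells sum to 182, so (4,2) = 38.
Column 3 must total 220; the given cells sum to 176, so (3,3) = 44.
Column 5: 32 + 8 + 74 + 65 + ? = 220, so (1,5) = 41.
Anti-diagonal: 41 + 50 + 44 + 38 + ? = 220, so (5,1) = 47.
Using row 4: 56 + 38 + 35 + 74 + ? → (4,4) = 220 − 203 = 17.
The remaining cell in row 5 is (5,4) = 220 − 152 = 68.
Using main diagonal: 71 + 44 + 17 + 65 + ? → (1,1) = 220 − 197 = 23.
Row 1 must total 220; the given cells sum to 161, so (1,4) = 59.
The remaining cell in column 1 is (3,1) = 220 − 140 = 80.
The remaining cell in column 4 is (3,4) = 220 − 194 = 26.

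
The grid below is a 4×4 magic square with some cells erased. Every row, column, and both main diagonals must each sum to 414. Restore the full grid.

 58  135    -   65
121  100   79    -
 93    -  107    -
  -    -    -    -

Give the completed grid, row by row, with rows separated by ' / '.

Row 1 needs 414; the known cells sum to 258, so (1,3) = 156.
Row 2: 121 + 100 + 79 + ? = 414, so (2,4) = 114.
Using column 1: 58 + 121 + 93 + ? → (4,1) = 414 − 272 = 142.
The remaining cell in column 3 is (4,3) = 414 − 342 = 72.
Main diagonal must total 414; the given cells sum to 265, so (4,4) = 149.
From anti-diagonal, 414 − (65 + 79 + 142) gives (3,2) = 128.
Row 3 needs 414; the known cells sum to 328, so (3,4) = 86.
From row 4, 414 − (142 + 72 + 149) gives (4,2) = 51.

58 135 156 65 / 121 100 79 114 / 93 128 107 86 / 142 51 72 149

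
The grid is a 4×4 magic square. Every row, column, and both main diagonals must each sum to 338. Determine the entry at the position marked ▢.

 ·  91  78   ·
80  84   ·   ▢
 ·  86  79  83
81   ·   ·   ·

Row 3: 86 + 79 + 83 + ? = 338, so (3,1) = 90.
The remaining cell in column 1 is (1,1) = 338 − 251 = 87.
Column 2 must total 338; the given cells sum to 261, so (4,2) = 77.
From main diagonal, 338 − (87 + 84 + 79) gives (4,4) = 88.
From row 1, 338 − (87 + 91 + 78) gives (1,4) = 82.
Using row 4: 81 + 77 + 88 + ? → (4,3) = 338 − 246 = 92.
From column 3, 338 − (78 + 79 + 92) gives (2,3) = 89.
Column 4 must total 338; the given cells sum to 253, so (2,4) = 85.

85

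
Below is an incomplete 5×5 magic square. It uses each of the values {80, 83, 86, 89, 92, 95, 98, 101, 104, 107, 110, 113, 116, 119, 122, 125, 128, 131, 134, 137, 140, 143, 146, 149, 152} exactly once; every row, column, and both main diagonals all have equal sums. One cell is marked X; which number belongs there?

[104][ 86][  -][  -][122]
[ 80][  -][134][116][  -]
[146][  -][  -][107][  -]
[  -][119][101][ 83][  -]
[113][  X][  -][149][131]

95

The 25 entries sum to 2900, so each line sums to 2900/5 = 580.
Column 1: 104 + 80 + 146 + 113 + ? = 580, so (4,1) = 137.
Column 4: 116 + 107 + 83 + 149 + ? = 580, so (1,4) = 125.
The remaining cell in anti-diagonal is (3,3) = 580 − 470 = 110.
Using row 1: 104 + 86 + 125 + 122 + ? → (1,3) = 580 − 437 = 143.
Row 4: 137 + 119 + 101 + 83 + ? = 580, so (4,5) = 140.
From column 3, 580 − (143 + 134 + 110 + 101) gives (5,3) = 92.
Main diagonal needs 580; the known cells sum to 428, so (2,2) = 152.
From row 2, 580 − (80 + 152 + 134 + 116) gives (2,5) = 98.
Row 5: 113 + 92 + 149 + 131 + ? = 580, so (5,2) = 95.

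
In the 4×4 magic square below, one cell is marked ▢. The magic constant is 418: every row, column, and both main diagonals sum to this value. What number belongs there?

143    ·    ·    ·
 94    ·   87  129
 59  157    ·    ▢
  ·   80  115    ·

136

Using row 2: 94 + 87 + 129 + ? → (2,2) = 418 − 310 = 108.
From column 1, 418 − (143 + 94 + 59) gives (4,1) = 122.
Column 2: 108 + 157 + 80 + ? = 418, so (1,2) = 73.
From anti-diagonal, 418 − (87 + 157 + 122) gives (1,4) = 52.
The remaining cell in row 1 is (1,3) = 418 − 268 = 150.
Row 4 needs 418; the known cells sum to 317, so (4,4) = 101.
The remaining cell in column 3 is (3,3) = 418 − 352 = 66.
Column 4: 52 + 129 + 101 + ? = 418, so (3,4) = 136.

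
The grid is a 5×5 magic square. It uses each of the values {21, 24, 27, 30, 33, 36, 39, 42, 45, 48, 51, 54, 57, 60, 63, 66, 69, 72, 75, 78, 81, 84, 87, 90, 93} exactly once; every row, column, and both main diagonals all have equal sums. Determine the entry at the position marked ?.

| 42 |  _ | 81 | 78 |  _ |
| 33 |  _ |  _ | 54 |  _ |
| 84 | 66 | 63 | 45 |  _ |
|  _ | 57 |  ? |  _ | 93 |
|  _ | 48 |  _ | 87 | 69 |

39

The 25 entries sum to 1425, so each line sums to 1425/5 = 285.
The remaining cell in row 3 is (3,5) = 285 − 258 = 27.
Using column 4: 78 + 54 + 45 + 87 + ? → (4,4) = 285 − 264 = 21.
Main diagonal needs 285; the known cells sum to 195, so (2,2) = 90.
Column 2 needs 285; the known cells sum to 261, so (1,2) = 24.
Row 1 needs 285; the known cells sum to 225, so (1,5) = 60.
Column 5: 60 + 27 + 93 + 69 + ? = 285, so (2,5) = 36.
Anti-diagonal: 60 + 54 + 63 + 57 + ? = 285, so (5,1) = 51.
Row 2 needs 285; the known cells sum to 213, so (2,3) = 72.
The remaining cell in row 5 is (5,3) = 285 − 255 = 30.
Column 1 must total 285; the given cells sum to 210, so (4,1) = 75.
Using column 3: 81 + 72 + 63 + 30 + ? → (4,3) = 285 − 246 = 39.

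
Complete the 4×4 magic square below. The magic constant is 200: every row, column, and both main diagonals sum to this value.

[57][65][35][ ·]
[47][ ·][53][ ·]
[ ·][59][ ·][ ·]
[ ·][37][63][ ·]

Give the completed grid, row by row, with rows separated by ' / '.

Row 1 must total 200; the given cells sum to 157, so (1,4) = 43.
From column 2, 200 − (65 + 59 + 37) gives (2,2) = 39.
From column 3, 200 − (35 + 53 + 63) gives (3,3) = 49.
Main diagonal: 57 + 39 + 49 + ? = 200, so (4,4) = 55.
From anti-diagonal, 200 − (43 + 53 + 59) gives (4,1) = 45.
Row 2 needs 200; the known cells sum to 139, so (2,4) = 61.
Using column 1: 57 + 47 + 45 + ? → (3,1) = 200 − 149 = 51.
Column 4 must total 200; the given cells sum to 159, so (3,4) = 41.

57 65 35 43 / 47 39 53 61 / 51 59 49 41 / 45 37 63 55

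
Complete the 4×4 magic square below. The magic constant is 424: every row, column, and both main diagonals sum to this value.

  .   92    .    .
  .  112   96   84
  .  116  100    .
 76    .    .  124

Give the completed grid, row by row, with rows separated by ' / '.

Using row 2: 112 + 96 + 84 + ? → (2,1) = 424 − 292 = 132.
Column 2 must total 424; the given cells sum to 320, so (4,2) = 104.
From main diagonal, 424 − (112 + 100 + 124) gives (1,1) = 88.
Anti-diagonal needs 424; the known cells sum to 288, so (1,4) = 136.
Row 1: 88 + 92 + 136 + ? = 424, so (1,3) = 108.
The remaining cell in row 4 is (4,3) = 424 − 304 = 120.
From column 1, 424 − (88 + 132 + 76) gives (3,1) = 128.
The remaining cell in column 4 is (3,4) = 424 − 344 = 80.

88 92 108 136 / 132 112 96 84 / 128 116 100 80 / 76 104 120 124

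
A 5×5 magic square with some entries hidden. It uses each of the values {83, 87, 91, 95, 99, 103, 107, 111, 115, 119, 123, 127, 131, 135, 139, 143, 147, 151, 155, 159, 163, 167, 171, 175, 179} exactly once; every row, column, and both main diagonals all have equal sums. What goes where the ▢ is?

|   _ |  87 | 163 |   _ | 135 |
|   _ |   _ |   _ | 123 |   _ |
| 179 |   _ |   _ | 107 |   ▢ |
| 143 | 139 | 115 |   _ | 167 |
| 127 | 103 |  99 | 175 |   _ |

The 25 entries sum to 3275, so each line sums to 3275/5 = 655.
The remaining cell in row 4 is (4,4) = 655 − 564 = 91.
Row 5 needs 655; the known cells sum to 504, so (5,5) = 151.
Column 4 must total 655; the given cells sum to 496, so (1,4) = 159.
Anti-diagonal: 135 + 123 + 139 + 127 + ? = 655, so (3,3) = 131.
The remaining cell in row 1 is (1,1) = 655 − 544 = 111.
From column 1, 655 − (111 + 179 + 143 + 127) gives (2,1) = 95.
Column 3 needs 655; the known cells sum to 508, so (2,3) = 147.
Main diagonal needs 655; the known cells sum to 484, so (2,2) = 171.
Using row 2: 95 + 171 + 147 + 123 + ? → (2,5) = 655 − 536 = 119.
Column 2 must total 655; the given cells sum to 500, so (3,2) = 155.
Column 5 must total 655; the given cells sum to 572, so (3,5) = 83.

83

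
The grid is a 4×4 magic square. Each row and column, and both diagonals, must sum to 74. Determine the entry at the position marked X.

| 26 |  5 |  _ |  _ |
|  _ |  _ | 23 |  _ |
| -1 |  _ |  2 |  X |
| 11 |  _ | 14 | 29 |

41

Row 4 must total 74; the given cells sum to 54, so (4,2) = 20.
The remaining cell in column 1 is (2,1) = 74 − 36 = 38.
From column 3, 74 − (23 + 2 + 14) gives (1,3) = 35.
From main diagonal, 74 − (26 + 2 + 29) gives (2,2) = 17.
Row 1 needs 74; the known cells sum to 66, so (1,4) = 8.
Row 2 needs 74; the known cells sum to 78, so (2,4) = -4.
The remaining cell in column 2 is (3,2) = 74 − 42 = 32.
Column 4 needs 74; the known cells sum to 33, so (3,4) = 41.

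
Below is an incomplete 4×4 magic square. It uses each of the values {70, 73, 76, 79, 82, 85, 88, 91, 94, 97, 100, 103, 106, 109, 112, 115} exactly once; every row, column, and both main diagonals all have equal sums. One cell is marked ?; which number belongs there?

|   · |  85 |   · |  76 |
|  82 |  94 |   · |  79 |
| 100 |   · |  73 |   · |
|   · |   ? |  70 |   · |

103

The 16 entries sum to 1480, so each line sums to 1480/4 = 370.
Row 2 must total 370; the given cells sum to 255, so (2,3) = 115.
From column 3, 370 − (115 + 73 + 70) gives (1,3) = 112.
From row 1, 370 − (85 + 112 + 76) gives (1,1) = 97.
The remaining cell in column 1 is (4,1) = 370 − 279 = 91.
The remaining cell in main diagonal is (4,4) = 370 − 264 = 106.
Anti-diagonal needs 370; the known cells sum to 282, so (3,2) = 88.
Using row 3: 100 + 88 + 73 + ? → (3,4) = 370 − 261 = 109.
The remaining cell in row 4 is (4,2) = 370 − 267 = 103.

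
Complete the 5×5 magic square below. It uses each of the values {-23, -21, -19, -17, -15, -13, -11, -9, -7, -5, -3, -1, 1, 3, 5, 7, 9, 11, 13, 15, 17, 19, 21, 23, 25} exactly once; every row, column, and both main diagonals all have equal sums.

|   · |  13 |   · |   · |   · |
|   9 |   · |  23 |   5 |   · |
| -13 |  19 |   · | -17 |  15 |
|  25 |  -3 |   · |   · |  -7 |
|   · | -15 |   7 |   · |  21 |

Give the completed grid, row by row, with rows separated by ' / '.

The 25 entries sum to 25, so each line sums to 25/5 = 5.
Row 3 needs 5; the known cells sum to 4, so (3,3) = 1.
Column 2 needs 5; the known cells sum to 14, so (2,2) = -9.
The remaining cell in row 2 is (2,5) = 5 − 28 = -23.
Using column 5: -23 + 15 + (-7) + 21 + ? → (1,5) = 5 − 6 = -1.
The remaining cell in anti-diagonal is (5,1) = 5 − 2 = 3.
Using row 5: 3 + (-15) + 7 + 21 + ? → (5,4) = 5 − 16 = -11.
Column 1 must total 5; the given cells sum to 24, so (1,1) = -19.
Main diagonal needs 5; the known cells sum to -6, so (4,4) = 11.
The remaining cell in row 4 is (4,3) = 5 − 26 = -21.
From column 3, 5 − (23 + 1 + (-21) + 7) gives (1,3) = -5.
Column 4 needs 5; the known cells sum to -12, so (1,4) = 17.

-19 13 -5 17 -1 / 9 -9 23 5 -23 / -13 19 1 -17 15 / 25 -3 -21 11 -7 / 3 -15 7 -11 21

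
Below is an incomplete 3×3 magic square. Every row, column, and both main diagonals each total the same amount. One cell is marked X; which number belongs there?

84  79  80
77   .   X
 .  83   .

Row 1 is complete and sums to 243; that is the magic constant.
The remaining cell in column 1 is (3,1) = 243 − 161 = 82.
Column 2 must total 243; the given cells sum to 162, so (2,2) = 81.
Main diagonal needs 243; the known cells sum to 165, so (3,3) = 78.
The remaining cell in row 2 is (2,3) = 243 − 158 = 85.

85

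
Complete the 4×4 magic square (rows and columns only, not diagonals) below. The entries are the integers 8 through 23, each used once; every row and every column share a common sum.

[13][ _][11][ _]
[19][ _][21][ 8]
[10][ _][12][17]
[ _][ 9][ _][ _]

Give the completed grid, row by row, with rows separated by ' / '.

13 16 11 22 / 19 14 21 8 / 10 23 12 17 / 20 9 18 15

The entries are 8 through 23, which sum to 248, so each line sums to 248/4 = 62.
The remaining cell in row 2 is (2,2) = 62 − 48 = 14.
The remaining cell in row 3 is (3,2) = 62 − 39 = 23.
Column 1: 13 + 19 + 10 + ? = 62, so (4,1) = 20.
Column 2 needs 62; the known cells sum to 46, so (1,2) = 16.
Column 3 must total 62; the given cells sum to 44, so (4,3) = 18.
From row 1, 62 − (13 + 16 + 11) gives (1,4) = 22.
From row 4, 62 − (20 + 9 + 18) gives (4,4) = 15.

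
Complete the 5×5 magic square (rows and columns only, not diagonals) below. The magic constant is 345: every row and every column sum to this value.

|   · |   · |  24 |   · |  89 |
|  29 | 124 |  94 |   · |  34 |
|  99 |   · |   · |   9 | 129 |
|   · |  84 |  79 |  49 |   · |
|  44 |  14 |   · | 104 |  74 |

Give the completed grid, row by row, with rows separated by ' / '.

59 54 24 119 89 / 29 124 94 64 34 / 99 69 39 9 129 / 114 84 79 49 19 / 44 14 109 104 74

Row 2 must total 345; the given cells sum to 281, so (2,4) = 64.
Using row 5: 44 + 14 + 104 + 74 + ? → (5,3) = 345 − 236 = 109.
Column 3: 24 + 94 + 79 + 109 + ? = 345, so (3,3) = 39.
Column 4 must total 345; the given cells sum to 226, so (1,4) = 119.
Column 5 must total 345; the given cells sum to 326, so (4,5) = 19.
The remaining cell in row 3 is (3,2) = 345 − 276 = 69.
Row 4 must total 345; the given cells sum to 231, so (4,1) = 114.
Using column 1: 29 + 99 + 114 + 44 + ? → (1,1) = 345 − 286 = 59.
Using column 2: 124 + 69 + 84 + 14 + ? → (1,2) = 345 − 291 = 54.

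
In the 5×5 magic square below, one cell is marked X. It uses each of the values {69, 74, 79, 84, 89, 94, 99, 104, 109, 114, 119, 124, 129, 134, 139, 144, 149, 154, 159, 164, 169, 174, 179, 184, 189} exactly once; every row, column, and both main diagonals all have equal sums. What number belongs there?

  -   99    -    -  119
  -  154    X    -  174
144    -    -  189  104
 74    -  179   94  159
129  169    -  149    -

69

The 25 entries sum to 3225, so each line sums to 3225/5 = 645.
Using row 4: 74 + 179 + 94 + 159 + ? → (4,2) = 645 − 506 = 139.
Column 2 must total 645; the given cells sum to 561, so (3,2) = 84.
From column 5, 645 − (119 + 174 + 104 + 159) gives (5,5) = 89.
Using row 3: 144 + 84 + 189 + 104 + ? → (3,3) = 645 − 521 = 124.
Using row 5: 129 + 169 + 149 + 89 + ? → (5,3) = 645 − 536 = 109.
Using main diagonal: 154 + 124 + 94 + 89 + ? → (1,1) = 645 − 461 = 184.
Anti-diagonal: 119 + 124 + 139 + 129 + ? = 645, so (2,4) = 134.
From column 1, 645 − (184 + 144 + 74 + 129) gives (2,1) = 114.
The remaining cell in column 4 is (1,4) = 645 − 566 = 79.
Row 1 must total 645; the given cells sum to 481, so (1,3) = 164.
Row 2: 114 + 154 + 134 + 174 + ? = 645, so (2,3) = 69.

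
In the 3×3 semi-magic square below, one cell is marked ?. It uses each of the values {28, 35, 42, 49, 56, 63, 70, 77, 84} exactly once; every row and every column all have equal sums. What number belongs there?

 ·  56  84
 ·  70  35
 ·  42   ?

49

The 9 entries sum to 504, so each line sums to 504/3 = 168.
Row 1 needs 168; the known cells sum to 140, so (1,1) = 28.
Using row 2: 70 + 35 + ? → (2,1) = 168 − 105 = 63.
From column 1, 168 − (28 + 63) gives (3,1) = 77.
Column 3: 84 + 35 + ? = 168, so (3,3) = 49.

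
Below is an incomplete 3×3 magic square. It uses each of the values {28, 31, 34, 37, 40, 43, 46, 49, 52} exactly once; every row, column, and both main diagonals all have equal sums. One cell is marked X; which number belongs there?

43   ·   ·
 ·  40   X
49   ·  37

52

The 9 entries sum to 360, so each line sums to 360/3 = 120.
Row 3: 49 + 37 + ? = 120, so (3,2) = 34.
Column 1 needs 120; the known cells sum to 92, so (2,1) = 28.
Column 2 must total 120; the given cells sum to 74, so (1,2) = 46.
From anti-diagonal, 120 − (40 + 49) gives (1,3) = 31.
Row 2 must total 120; the given cells sum to 68, so (2,3) = 52.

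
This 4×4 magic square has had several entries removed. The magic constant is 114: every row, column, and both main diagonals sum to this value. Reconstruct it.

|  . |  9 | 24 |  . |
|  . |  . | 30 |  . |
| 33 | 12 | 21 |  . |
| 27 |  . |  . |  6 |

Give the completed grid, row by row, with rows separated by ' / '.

36 9 24 45 / 18 51 30 15 / 33 12 21 48 / 27 42 39 6

Row 3 must total 114; the given cells sum to 66, so (3,4) = 48.
Using column 3: 24 + 30 + 21 + ? → (4,3) = 114 − 75 = 39.
From anti-diagonal, 114 − (30 + 12 + 27) gives (1,4) = 45.
Row 1 must total 114; the given cells sum to 78, so (1,1) = 36.
Using row 4: 27 + 39 + 6 + ? → (4,2) = 114 − 72 = 42.
Column 1: 36 + 33 + 27 + ? = 114, so (2,1) = 18.
Column 2: 9 + 12 + 42 + ? = 114, so (2,2) = 51.
Column 4 must total 114; the given cells sum to 99, so (2,4) = 15.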